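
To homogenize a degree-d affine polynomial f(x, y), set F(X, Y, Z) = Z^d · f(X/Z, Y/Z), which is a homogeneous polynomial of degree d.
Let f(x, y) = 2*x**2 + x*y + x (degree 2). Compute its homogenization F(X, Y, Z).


F(X, Y, Z) = 2*X**2 + X*Y + X*Z

deg(f) = 2.
Substitute x = X/Z, y = Y/Z into f, then multiply by Z^2.
  monomial 2·x^2·y^0 ↦ 2·X^2·Y^0·Z^0.
  monomial 1·x^1·y^1 ↦ 1·X^1·Y^1·Z^0.
  monomial 1·x^1·y^0 ↦ 1·X^1·Y^0·Z^1.
Collecting: F(X, Y, Z) = 2*X**2 + X*Y + X*Z.


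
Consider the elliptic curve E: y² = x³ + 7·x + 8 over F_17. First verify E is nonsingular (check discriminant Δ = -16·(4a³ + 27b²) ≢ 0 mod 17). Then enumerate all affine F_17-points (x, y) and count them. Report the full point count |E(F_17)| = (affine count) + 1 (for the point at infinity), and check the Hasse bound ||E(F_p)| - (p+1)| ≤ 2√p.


Affine points = {(0, 5), (0, 12), (1, 4), (1, 13), (2, 8), (2, 9), (4, 7), (4, 10), (5, 7), (5, 10), (7, 3), (7, 14), (8, 7), (8, 10), (9, 1), (9, 16), (12, 1), (12, 16), (13, 1), (13, 16), (16, 0)}; affine count = 21; |E(F_17)| = 22.

Discriminant check: Δ ∝ 4a³ + 27b² = 4·7³ + 27·8² = 4·343 + 27·64 ≡ 6 (mod 17). Nonzero ⇒ E is nonsingular.
For each x ∈ F_17, compute rhs = x³ + 7·x + 8 mod 17, then count y ∈ F_17 with y² ≡ rhs.
  x = 0: rhs = 8, matching y values: 5, 12 (2 points).
  x = 1: rhs = 16, matching y values: 4, 13 (2 points).
  x = 2: rhs = 13, matching y values: 8, 9 (2 points).
  x = 3: rhs = 5, matching y values: none (0 points).
  x = 4: rhs = 15, matching y values: 7, 10 (2 points).
  x = 5: rhs = 15, matching y values: 7, 10 (2 points).
  x = 6: rhs = 11, matching y values: none (0 points).
  x = 7: rhs = 9, matching y values: 3, 14 (2 points).
  x = 8: rhs = 15, matching y values: 7, 10 (2 points).
  x = 9: rhs = 1, matching y values: 1, 16 (2 points).
  x = 10: rhs = 7, matching y values: none (0 points).
  x = 11: rhs = 5, matching y values: none (0 points).
  x = 12: rhs = 1, matching y values: 1, 16 (2 points).
  x = 13: rhs = 1, matching y values: 1, 16 (2 points).
  x = 14: rhs = 11, matching y values: none (0 points).
  x = 15: rhs = 3, matching y values: none (0 points).
  x = 16: rhs = 0, matching y values: 0 (1 points).
Total affine count: 21.
Full point count |E(F_17)| = 21 + 1 = 22.
Hasse bound: |22 − (17+1)| = |4| = 4 ≤ 2√17 ≈ 8.2462 ✓.


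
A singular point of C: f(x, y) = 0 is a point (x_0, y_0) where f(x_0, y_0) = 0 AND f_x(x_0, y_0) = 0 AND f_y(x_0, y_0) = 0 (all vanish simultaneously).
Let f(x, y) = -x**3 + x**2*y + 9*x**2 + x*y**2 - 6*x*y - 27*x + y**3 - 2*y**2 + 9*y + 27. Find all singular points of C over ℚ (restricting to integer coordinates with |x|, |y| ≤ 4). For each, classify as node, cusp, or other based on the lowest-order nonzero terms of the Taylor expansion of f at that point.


Singular points: {(3, 0)}; classification: cusp.

Compute partial derivatives:
  f_x = -3*x**2 + 2*x*y + 18*x + y**2 - 6*y - 27.
  f_y = x**2 + 2*x*y - 6*x + 3*y**2 - 4*y + 9.
Scan x_0 ∈ {−4, ..., 4}. For each x_0, f_y(x_0, y) is a polynomial in y; find its integer roots y ∈ {−4, ..., 4}, then test f_x and f at those candidates.
  x = -4: f_y(-4, y) = 3*y**2 - 12*y + 49; no integer root y with |y| ≤ 4.
  x = -3: f_y(-3, y) = 3*y**2 - 10*y + 36; no integer root y with |y| ≤ 4.
  x = -2: f_y(-2, y) = 3*y**2 - 8*y + 25; no integer root y with |y| ≤ 4.
  x = -1: f_y(-1, y) = 3*y**2 - 6*y + 16; no integer root y with |y| ≤ 4.
  x = 0: f_y(0, y) = 3*y**2 - 4*y + 9; no integer root y with |y| ≤ 4.
  x = 1: f_y(1, y) = 3*y**2 - 2*y + 4; no integer root y with |y| ≤ 4.
  x = 2: f_y(2, y) = 3*y**2 + 1; no integer root y with |y| ≤ 4.
  x = 3: f_y(3, y) = 3*y**2 + 2*y; vanishes at y ∈ {0}. (3, 0): f_x = 0, f = 0 — SINGULAR.
  x = 4: f_y(4, y) = 3*y**2 + 4*y + 1; vanishes at y ∈ {-1}. (4, -1): f_x = -4 ≠ 0.
Only singular point on the grid: (3, 0).
Classify: substitute x = 3 + u, y = 0 + v and expand: f = -u**3 + u**2*v + u*v**2 + v**3 + v**2.
No constant or linear terms (consistent with a singular point). Quadratic part: v**2. Cubic part: -u**3 + u**2*v + u*v**2 + v**3.
The quadratic part v**2 is a perfect square, so there is a single (double) tangent line v = 0, i.e. y = 0. Restricting the cubic part to that line (v = 0) leaves -u**3 ≠ 0, so f is not divisible by v and the branch is v² ≈ u**3 to lowest order — this is a cusp.
Classification: cusp.


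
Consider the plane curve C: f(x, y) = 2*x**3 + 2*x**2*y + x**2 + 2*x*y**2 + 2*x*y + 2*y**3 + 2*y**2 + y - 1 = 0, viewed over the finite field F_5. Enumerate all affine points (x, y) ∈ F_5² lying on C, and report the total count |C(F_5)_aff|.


Affine F_5-points: {(0, 2), (2, 1), (2, 2), (2, 4), (3, 2), (4, 3), (4, 4)}; count = 7.

For each of the 25 pairs (x, y) ∈ F_5², evaluate f(x, y) mod 5. Record the zeros.
  x = 0: [0↦4, 1↦4, 2↦0, 3↦4, 4↦3]  zeros at y ∈ {2}
  x = 1: [0↦2, 1↦3, 2↦4, 3↦2, 4↦4]  zeros at y ∈ ∅
  x = 2: [0↦4, 1↦0, 2↦0, 3↦1, 4↦0]  zeros at y ∈ {1, 2, 4}
  x = 3: [0↦2, 1↦2, 2↦0, 3↦3, 4↦3]  zeros at y ∈ {2}
  x = 4: [0↦3, 1↦1, 2↦1, 3↦0, 4↦0]  zeros at y ∈ {3, 4}
Collecting zeros: affine points = {(0, 2), (2, 1), (2, 2), (2, 4), (3, 2), (4, 3), (4, 4)}.
Total count |C(F_5)_aff| = 7.


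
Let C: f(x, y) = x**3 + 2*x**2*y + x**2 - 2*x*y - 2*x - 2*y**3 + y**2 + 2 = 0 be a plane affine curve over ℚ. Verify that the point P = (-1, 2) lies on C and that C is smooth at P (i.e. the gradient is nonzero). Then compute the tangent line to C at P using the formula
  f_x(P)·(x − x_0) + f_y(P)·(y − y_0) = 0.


Tangent line at P: -13*x - 16*y + 19 = 0.

Step 1: f(-1, 2) = 0, so P lies on C.
Step 2: partial derivatives
  f_x(x, y) = 3*x**2 + 4*x*y + 2*x - 2*y - 2, f_y(x, y) = 2*x**2 - 2*x - 6*y**2 + 2*y.
  f_x(P) = -13, f_y(P) = -16 (gradient nonzero, so P is smooth).
Step 3: tangent line at P: -13·(x − -1) + -16·(y − 2) = 0.
Expanding: -13*x - 16*y + 19 = 0.


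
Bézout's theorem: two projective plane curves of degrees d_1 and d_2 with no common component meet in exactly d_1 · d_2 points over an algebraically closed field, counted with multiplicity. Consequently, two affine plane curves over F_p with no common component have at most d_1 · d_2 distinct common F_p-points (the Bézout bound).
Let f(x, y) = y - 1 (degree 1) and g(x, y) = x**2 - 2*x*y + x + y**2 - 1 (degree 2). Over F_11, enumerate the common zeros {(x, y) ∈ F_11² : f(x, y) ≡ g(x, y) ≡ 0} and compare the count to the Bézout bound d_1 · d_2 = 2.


Common zeros: {(0, 1), (1, 1)}; count = 2; Bézout bound = 2.

deg(f) = 1, deg(g) = 2, so Bézout bound = 2.
Scan x ∈ F_11. For each x, list the y ∈ F_11 with f(x, y) ≡ 0 and those with g(x, y) ≡ 0 (mod 11); the common zeros in that column are the intersection.
  x = 0: f ≡ 0 at y ∈ {1}; g ≡ 0 at y ∈ {1, 10}; common: {1}.
  x = 1: f ≡ 0 at y ∈ {1}; g ≡ 0 at y ∈ {1}; common: {1}.
  x = 2: f ≡ 0 at y ∈ {1}; g ≡ 0 at y ∈ ∅; common: ∅.
  x = 3: f ≡ 0 at y ∈ {1}; g ≡ 0 at y ∈ {0, 6}; common: ∅.
  x = 4: f ≡ 0 at y ∈ {1}; g ≡ 0 at y ∈ ∅; common: ∅.
  x = 5: f ≡ 0 at y ∈ {1}; g ≡ 0 at y ∈ ∅; common: ∅.
  x = 6: f ≡ 0 at y ∈ {1}; g ≡ 0 at y ∈ ∅; common: ∅.
  x = 7: f ≡ 0 at y ∈ {1}; g ≡ 0 at y ∈ {0, 3}; common: ∅.
  x = 8: f ≡ 0 at y ∈ {1}; g ≡ 0 at y ∈ {6, 10}; common: ∅.
  x = 9: f ≡ 0 at y ∈ {1}; g ≡ 0 at y ∈ {3, 4}; common: ∅.
  x = 10: f ≡ 0 at y ∈ {1}; g ≡ 0 at y ∈ ∅; common: ∅.
Collecting: common zeros = {(0, 1), (1, 1)}, so the count is 2.
Comparison with the Bézout bound: 2 ≤ 2 = deg(f)·deg(g), as expected for curves with no common component (the bound is attained).


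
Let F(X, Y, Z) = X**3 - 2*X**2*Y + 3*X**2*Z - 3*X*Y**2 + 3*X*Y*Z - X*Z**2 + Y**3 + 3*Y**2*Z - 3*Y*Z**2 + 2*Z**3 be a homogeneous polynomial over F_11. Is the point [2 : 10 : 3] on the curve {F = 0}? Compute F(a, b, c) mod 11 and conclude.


F(2,10,3) ≡ 0 (mod 11); P is on the curve.

Evaluate F(2, 10, 3) term-by-term (mod 11).
  X**3 ↦ 1·8·1·1 = 8
  -2*X**2*Y ↦ -2·4·10·1 = -80
  3*X**2*Z ↦ 3·4·1·3 = 36
  -3*X*Y**2 ↦ -3·2·100·1 = -600
  3*X*Y*Z ↦ 3·2·10·3 = 180
  -X*Z**2 ↦ -1·2·1·9 = -18
  Y**3 ↦ 1·1·1000·1 = 1000
  3*Y**2*Z ↦ 3·1·100·3 = 900
  -3*Y*Z**2 ↦ -3·1·10·9 = -270
  2*Z**3 ↦ 2·1·1·27 = 54
Sum: F(2, 10, 3) = (8) + (-80) + (36) + (-600) + (180) + (-18) + (1000) + (900) + (-270) + (54) = 1210.
Reducing mod 11: 1210 ≡ 0 (mod 11).
Since F(a, b, c) ≡ 0 (mod 11), P lies on the curve.


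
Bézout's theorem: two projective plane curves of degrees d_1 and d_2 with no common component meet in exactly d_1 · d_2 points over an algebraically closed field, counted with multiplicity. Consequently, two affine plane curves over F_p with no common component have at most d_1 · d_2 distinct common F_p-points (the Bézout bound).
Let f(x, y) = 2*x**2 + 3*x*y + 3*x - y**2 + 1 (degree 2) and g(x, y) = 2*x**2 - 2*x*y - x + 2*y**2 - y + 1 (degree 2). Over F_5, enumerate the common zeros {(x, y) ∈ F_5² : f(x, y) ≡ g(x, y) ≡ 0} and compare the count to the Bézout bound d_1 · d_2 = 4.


Common zeros: ∅; count = 0; Bézout bound = 4.

deg(f) = 2, deg(g) = 2, so Bézout bound = 4.
Scan x ∈ F_5. For each x, list the y ∈ F_5 with f(x, y) ≡ 0 and those with g(x, y) ≡ 0 (mod 5); the common zeros in that column are the intersection.
  x = 0: f ≡ 0 at y ∈ {1, 4}; g ≡ 0 at y ∈ ∅; common: ∅.
  x = 1: f ≡ 0 at y ∈ ∅; g ≡ 0 at y ∈ ∅; common: ∅.
  x = 2: f ≡ 0 at y ∈ {0, 1}; g ≡ 0 at y ∈ {2, 3}; common: ∅.
  x = 3: f ≡ 0 at y ∈ ∅; g ≡ 0 at y ∈ {2, 4}; common: ∅.
  x = 4: f ≡ 0 at y ∈ {0, 2}; g ≡ 0 at y ∈ {3, 4}; common: ∅.
Collecting: common zeros = ∅, so the count is 0.
Comparison with the Bézout bound: 0 ≤ 4 = deg(f)·deg(g), as expected for curves with no common component (the affine F_5-count falls short of the bound because intersections may lie at infinity, over extension fields, or carry multiplicity).


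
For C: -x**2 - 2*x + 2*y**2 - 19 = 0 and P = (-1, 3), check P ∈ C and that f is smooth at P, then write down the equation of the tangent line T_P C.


Tangent line at P: 12*y - 36 = 0.

Step 1: f(-1, 3) = 0, so P lies on C.
Step 2: partial derivatives
  f_x(x, y) = -2*x - 2, f_y(x, y) = 4*y.
  f_x(P) = 0, f_y(P) = 12 (gradient nonzero, so P is smooth).
Step 3: tangent line at P: 0·(x − -1) + 12·(y − 3) = 0.
Expanding: 12*y - 36 = 0.


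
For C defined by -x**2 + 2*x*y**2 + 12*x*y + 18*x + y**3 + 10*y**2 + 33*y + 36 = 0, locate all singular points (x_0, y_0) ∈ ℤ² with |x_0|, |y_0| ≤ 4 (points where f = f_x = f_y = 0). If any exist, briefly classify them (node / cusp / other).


Singular points: {(0, -3)}; classification: node.

Compute partial derivatives:
  f_x = -2*x + 2*y**2 + 12*y + 18.
  f_y = 4*x*y + 12*x + 3*y**2 + 20*y + 33.
Scan x_0 ∈ {−4, ..., 4}. For each x_0, f_y(x_0, y) is a polynomial in y; find its integer roots y ∈ {−4, ..., 4}, then test f_x and f at those candidates.
  x = -4: f_y(-4, y) = 3*y**2 + 4*y - 15; vanishes at y ∈ {-3}. (-4, -3): f_x = 8 ≠ 0.
  x = -3: f_y(-3, y) = 3*y**2 + 8*y - 3; vanishes at y ∈ {-3}. (-3, -3): f_x = 6 ≠ 0.
  x = -2: f_y(-2, y) = 3*y**2 + 12*y + 9; vanishes at y ∈ {-3, -1}. (-2, -3): f_x = 4 ≠ 0; (-2, -1): f_x = 12 ≠ 0.
  x = -1: f_y(-1, y) = 3*y**2 + 16*y + 21; vanishes at y ∈ {-3}. (-1, -3): f_x = 2 ≠ 0.
  x = 0: f_y(0, y) = 3*y**2 + 20*y + 33; vanishes at y ∈ {-3}. (0, -3): f_x = 0, f = 0 — SINGULAR.
  x = 1: f_y(1, y) = 3*y**2 + 24*y + 45; vanishes at y ∈ {-3}. (1, -3): f_x = -2 ≠ 0.
  x = 2: f_y(2, y) = 3*y**2 + 28*y + 57; vanishes at y ∈ {-3}. (2, -3): f_x = -4 ≠ 0.
  x = 3: f_y(3, y) = 3*y**2 + 32*y + 69; vanishes at y ∈ {-3}. (3, -3): f_x = -6 ≠ 0.
  x = 4: f_y(4, y) = 3*y**2 + 36*y + 81; vanishes at y ∈ {-3}. (4, -3): f_x = -8 ≠ 0.
Only singular point on the grid: (0, -3).
Classify: substitute x = 0 + u, y = -3 + v and expand: f = -u**2 + 2*u*v**2 + v**3 + v**2.
No constant or linear terms (consistent with a singular point). Quadratic part: -u**2 + v**2. Cubic part: 2*u*v**2 + v**3.
The quadratic part v**2 - u**2 = (v − u)(v + u) splits into two distinct linear factors, so there are two distinct tangent lines y − -3 = ±(x − 0) — this is a node (ordinary double point).
Classification: node.


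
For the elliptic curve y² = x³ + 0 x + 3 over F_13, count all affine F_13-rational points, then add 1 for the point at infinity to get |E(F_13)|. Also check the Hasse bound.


Affine points = {(0, 4), (0, 9), (1, 2), (1, 11), (3, 2), (3, 11), (9, 2), (9, 11)}; affine count = 8; |E(F_13)| = 9.

Discriminant check: Δ ∝ 4a³ + 27b² = 4·0³ + 27·3² = 4·0 + 27·9 ≡ 9 (mod 13). Nonzero ⇒ E is nonsingular.
For each x ∈ F_13, compute rhs = x³ + 0·x + 3 mod 13, then count y ∈ F_13 with y² ≡ rhs.
  x = 0: rhs = 3, matching y values: 4, 9 (2 points).
  x = 1: rhs = 4, matching y values: 2, 11 (2 points).
  x = 2: rhs = 11, matching y values: none (0 points).
  x = 3: rhs = 4, matching y values: 2, 11 (2 points).
  x = 4: rhs = 2, matching y values: none (0 points).
  x = 5: rhs = 11, matching y values: none (0 points).
  x = 6: rhs = 11, matching y values: none (0 points).
  x = 7: rhs = 8, matching y values: none (0 points).
  x = 8: rhs = 8, matching y values: none (0 points).
  x = 9: rhs = 4, matching y values: 2, 11 (2 points).
  x = 10: rhs = 2, matching y values: none (0 points).
  x = 11: rhs = 8, matching y values: none (0 points).
  x = 12: rhs = 2, matching y values: none (0 points).
Total affine count: 8.
Full point count |E(F_13)| = 8 + 1 = 9.
Hasse bound: |9 − (13+1)| = |-5| = 5 ≤ 2√13 ≈ 7.2111 ✓.


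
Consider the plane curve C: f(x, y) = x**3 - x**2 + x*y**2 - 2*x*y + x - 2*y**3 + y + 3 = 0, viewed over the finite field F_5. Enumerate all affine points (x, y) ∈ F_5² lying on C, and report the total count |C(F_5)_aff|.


Affine F_5-points: {(1, 2), (2, 2), (3, 1), (3, 2), (4, 0), (4, 1)}; count = 6.

For each of the 25 pairs (x, y) ∈ F_5², evaluate f(x, y) mod 5. Record the zeros.
  x = 0: [0↦3, 1↦2, 2↦4, 3↦2, 4↦4]  zeros at y ∈ ∅
  x = 1: [0↦4, 1↦2, 2↦0, 3↦1, 4↦3]  zeros at y ∈ {2}
  x = 2: [0↦4, 1↦1, 2↦0, 3↦4, 4↦1]  zeros at y ∈ {2}
  x = 3: [0↦4, 1↦0, 2↦0, 3↦2, 4↦4]  zeros at y ∈ {1, 2}
  x = 4: [0↦0, 1↦0, 2↦1, 3↦1, 4↦3]  zeros at y ∈ {0, 1}
Collecting zeros: affine points = {(1, 2), (2, 2), (3, 1), (3, 2), (4, 0), (4, 1)}.
Total count |C(F_5)_aff| = 6.


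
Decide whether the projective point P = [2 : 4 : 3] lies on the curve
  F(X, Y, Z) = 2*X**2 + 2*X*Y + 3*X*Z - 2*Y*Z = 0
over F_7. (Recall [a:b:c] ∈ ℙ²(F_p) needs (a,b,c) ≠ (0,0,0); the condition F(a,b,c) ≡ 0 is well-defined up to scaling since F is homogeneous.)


F(2,4,3) ≡ 4 (mod 7); P is NOT on the curve.

Evaluate F(2, 4, 3) term-by-term (mod 7).
  2*X**2 ↦ 2·4·1·1 = 8
  2*X*Y ↦ 2·2·4·1 = 16
  3*X*Z ↦ 3·2·1·3 = 18
  -2*Y*Z ↦ -2·1·4·3 = -24
Sum: F(2, 4, 3) = (8) + (16) + (18) + (-24) = 18.
Reducing mod 7: 18 ≡ 4 (mod 7).
Since F(a, b, c) ≡ 4 ≠ 0 (mod 7), P does NOT lie on the curve.


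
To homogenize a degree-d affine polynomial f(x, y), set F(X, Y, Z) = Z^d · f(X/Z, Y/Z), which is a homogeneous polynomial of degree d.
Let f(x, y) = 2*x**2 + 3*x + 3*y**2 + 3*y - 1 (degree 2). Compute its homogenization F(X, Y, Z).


F(X, Y, Z) = 2*X**2 + 3*X*Z + 3*Y**2 + 3*Y*Z - Z**2

deg(f) = 2.
Substitute x = X/Z, y = Y/Z into f, then multiply by Z^2.
  monomial 2·x^2·y^0 ↦ 2·X^2·Y^0·Z^0.
  monomial 3·x^1·y^0 ↦ 3·X^1·Y^0·Z^1.
  monomial 3·x^0·y^2 ↦ 3·X^0·Y^2·Z^0.
  monomial 3·x^0·y^1 ↦ 3·X^0·Y^1·Z^1.
  monomial -1·x^0·y^0 ↦ -1·X^0·Y^0·Z^2.
Collecting: F(X, Y, Z) = 2*X**2 + 3*X*Z + 3*Y**2 + 3*Y*Z - Z**2.


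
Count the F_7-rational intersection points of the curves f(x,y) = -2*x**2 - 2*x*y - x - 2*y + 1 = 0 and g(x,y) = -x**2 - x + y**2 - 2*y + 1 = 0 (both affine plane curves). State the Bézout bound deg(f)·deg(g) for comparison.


Common zeros: {(6, 1)}; count = 1; Bézout bound = 4.

deg(f) = 2, deg(g) = 2, so Bézout bound = 4.
Scan x ∈ F_7. For each x, list the y ∈ F_7 with f(x, y) ≡ 0 and those with g(x, y) ≡ 0 (mod 7); the common zeros in that column are the intersection.
  x = 0: f ≡ 0 at y ∈ {4}; g ≡ 0 at y ∈ {1}; common: ∅.
  x = 1: f ≡ 0 at y ∈ {3}; g ≡ 0 at y ∈ {4, 5}; common: ∅.
  x = 2: f ≡ 0 at y ∈ {2}; g ≡ 0 at y ∈ ∅; common: ∅.
  x = 3: f ≡ 0 at y ∈ {1}; g ≡ 0 at y ∈ ∅; common: ∅.
  x = 4: f ≡ 0 at y ∈ {0}; g ≡ 0 at y ∈ ∅; common: ∅.
  x = 5: f ≡ 0 at y ∈ {6}; g ≡ 0 at y ∈ {4, 5}; common: ∅.
  x = 6: f ≡ 0 at y ∈ {0, 1, 2, 3, 4, 5, 6}; g ≡ 0 at y ∈ {1}; common: {1}.
Collecting: common zeros = {(6, 1)}, so the count is 1.
Comparison with the Bézout bound: 1 ≤ 4 = deg(f)·deg(g), as expected for curves with no common component (the affine F_7-count falls short of the bound because intersections may lie at infinity, over extension fields, or carry multiplicity).


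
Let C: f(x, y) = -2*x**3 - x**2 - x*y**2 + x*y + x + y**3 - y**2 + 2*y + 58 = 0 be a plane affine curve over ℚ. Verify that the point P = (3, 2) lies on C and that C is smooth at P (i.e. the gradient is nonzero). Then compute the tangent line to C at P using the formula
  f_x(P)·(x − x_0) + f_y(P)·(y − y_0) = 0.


Tangent line at P: -61*x + y + 181 = 0.

Step 1: f(3, 2) = 0, so P lies on C.
Step 2: partial derivatives
  f_x(x, y) = -6*x**2 - 2*x - y**2 + y + 1, f_y(x, y) = -2*x*y + x + 3*y**2 - 2*y + 2.
  f_x(P) = -61, f_y(P) = 1 (gradient nonzero, so P is smooth).
Step 3: tangent line at P: -61·(x − 3) + 1·(y − 2) = 0.
Expanding: -61*x + y + 181 = 0.


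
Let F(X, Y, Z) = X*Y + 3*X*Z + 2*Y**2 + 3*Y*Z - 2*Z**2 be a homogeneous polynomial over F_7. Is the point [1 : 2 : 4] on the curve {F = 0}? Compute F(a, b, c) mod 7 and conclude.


F(1,2,4) ≡ 0 (mod 7); P is on the curve.

Evaluate F(1, 2, 4) term-by-term (mod 7).
  X*Y ↦ 1·1·2·1 = 2
  3*X*Z ↦ 3·1·1·4 = 12
  2*Y**2 ↦ 2·1·4·1 = 8
  3*Y*Z ↦ 3·1·2·4 = 24
  -2*Z**2 ↦ -2·1·1·16 = -32
Sum: F(1, 2, 4) = (2) + (12) + (8) + (24) + (-32) = 14.
Reducing mod 7: 14 ≡ 0 (mod 7).
Since F(a, b, c) ≡ 0 (mod 7), P lies on the curve.


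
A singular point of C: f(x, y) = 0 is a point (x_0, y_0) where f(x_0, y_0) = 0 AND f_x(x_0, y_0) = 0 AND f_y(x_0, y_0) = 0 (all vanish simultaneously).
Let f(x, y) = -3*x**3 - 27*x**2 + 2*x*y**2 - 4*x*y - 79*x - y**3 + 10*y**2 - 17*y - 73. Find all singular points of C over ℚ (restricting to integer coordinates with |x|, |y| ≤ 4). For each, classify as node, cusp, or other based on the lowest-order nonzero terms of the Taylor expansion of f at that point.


Singular points: {(-3, 1)}; classification: cusp.

Compute partial derivatives:
  f_x = -9*x**2 - 54*x + 2*y**2 - 4*y - 79.
  f_y = 4*x*y - 4*x - 3*y**2 + 20*y - 17.
Scan x_0 ∈ {−4, ..., 4}. For each x_0, f_y(x_0, y) is a polynomial in y; find its integer roots y ∈ {−4, ..., 4}, then test f_x and f at those candidates.
  x = -4: f_y(-4, y) = -3*y**2 + 4*y - 1; vanishes at y ∈ {1}. (-4, 1): f_x = -9 ≠ 0.
  x = -3: f_y(-3, y) = -3*y**2 + 8*y - 5; vanishes at y ∈ {1}. (-3, 1): f_x = 0, f = 0 — SINGULAR.
  x = -2: f_y(-2, y) = -3*y**2 + 12*y - 9; vanishes at y ∈ {1, 3}. (-2, 1): f_x = -9 ≠ 0; (-2, 3): f_x = -1 ≠ 0.
  x = -1: f_y(-1, y) = -3*y**2 + 16*y - 13; vanishes at y ∈ {1}. (-1, 1): f_x = -36 ≠ 0.
  x = 0: f_y(0, y) = -3*y**2 + 20*y - 17; vanishes at y ∈ {1}. (0, 1): f_x = -81 ≠ 0.
  x = 1: f_y(1, y) = -3*y**2 + 24*y - 21; vanishes at y ∈ {1}. (1, 1): f_x = -144 ≠ 0.
  x = 2: f_y(2, y) = -3*y**2 + 28*y - 25; vanishes at y ∈ {1}. (2, 1): f_x = -225 ≠ 0.
  x = 3: f_y(3, y) = -3*y**2 + 32*y - 29; vanishes at y ∈ {1}. (3, 1): f_x = -324 ≠ 0.
  x = 4: f_y(4, y) = -3*y**2 + 36*y - 33; vanishes at y ∈ {1}. (4, 1): f_x = -441 ≠ 0.
Only singular point on the grid: (-3, 1).
Classify: substitute x = -3 + u, y = 1 + v and expand: f = -3*u**3 + 2*u*v**2 - v**3 + v**2.
No constant or linear terms (consistent with a singular point). Quadratic part: v**2. Cubic part: -3*u**3 + 2*u*v**2 - v**3.
The quadratic part v**2 is a perfect square, so there is a single (double) tangent line v = 0, i.e. y = 1. Restricting the cubic part to that line (v = 0) leaves -3*u**3 ≠ 0, so f is not divisible by v and the branch is v² ≈ 3*u**3 to lowest order — this is a cusp.
Classification: cusp.


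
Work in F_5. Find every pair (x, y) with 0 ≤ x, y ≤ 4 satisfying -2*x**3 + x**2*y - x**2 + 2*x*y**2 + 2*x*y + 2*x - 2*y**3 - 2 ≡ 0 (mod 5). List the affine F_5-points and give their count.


Affine F_5-points: {(0, 4), (1, 1), (1, 2), (1, 3), (2, 4), (3, 1)}; count = 6.

For each of the 25 pairs (x, y) ∈ F_5², evaluate f(x, y) mod 5. Record the zeros.
  x = 0: [0↦3, 1↦1, 2↦2, 3↦4, 4↦0]  zeros at y ∈ {4}
  x = 1: [0↦2, 1↦0, 2↦0, 3↦0, 4↦3]  zeros at y ∈ {1, 2, 3}
  x = 2: [0↦2, 1↦2, 2↦3, 3↦3, 4↦0]  zeros at y ∈ {4}
  x = 3: [0↦1, 1↦0, 2↦4, 3↦1, 4↦4]  zeros at y ∈ {1}
  x = 4: [0↦2, 1↦2, 2↦1, 3↦2, 4↦3]  zeros at y ∈ ∅
Collecting zeros: affine points = {(0, 4), (1, 1), (1, 2), (1, 3), (2, 4), (3, 1)}.
Total count |C(F_5)_aff| = 6.


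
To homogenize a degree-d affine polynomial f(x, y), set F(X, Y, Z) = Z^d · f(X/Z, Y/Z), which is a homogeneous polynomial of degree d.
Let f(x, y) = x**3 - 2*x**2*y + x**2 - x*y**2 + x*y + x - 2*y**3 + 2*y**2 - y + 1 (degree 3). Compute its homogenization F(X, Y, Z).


F(X, Y, Z) = X**3 - 2*X**2*Y + X**2*Z - X*Y**2 + X*Y*Z + X*Z**2 - 2*Y**3 + 2*Y**2*Z - Y*Z**2 + Z**3

deg(f) = 3.
Substitute x = X/Z, y = Y/Z into f, then multiply by Z^3.
  monomial 1·x^3·y^0 ↦ 1·X^3·Y^0·Z^0.
  monomial -2·x^2·y^1 ↦ -2·X^2·Y^1·Z^0.
  monomial 1·x^2·y^0 ↦ 1·X^2·Y^0·Z^1.
  monomial -1·x^1·y^2 ↦ -1·X^1·Y^2·Z^0.
  monomial 1·x^1·y^1 ↦ 1·X^1·Y^1·Z^1.
  monomial 1·x^1·y^0 ↦ 1·X^1·Y^0·Z^2.
  monomial -2·x^0·y^3 ↦ -2·X^0·Y^3·Z^0.
  monomial 2·x^0·y^2 ↦ 2·X^0·Y^2·Z^1.
  monomial -1·x^0·y^1 ↦ -1·X^0·Y^1·Z^2.
  monomial 1·x^0·y^0 ↦ 1·X^0·Y^0·Z^3.
Collecting: F(X, Y, Z) = X**3 - 2*X**2*Y + X**2*Z - X*Y**2 + X*Y*Z + X*Z**2 - 2*Y**3 + 2*Y**2*Z - Y*Z**2 + Z**3.


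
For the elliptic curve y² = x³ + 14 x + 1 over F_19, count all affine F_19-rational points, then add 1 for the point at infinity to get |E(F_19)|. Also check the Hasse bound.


Affine points = {(0, 1), (0, 18), (1, 4), (1, 15), (4, 8), (4, 11), (5, 5), (5, 14), (6, 4), (6, 15), (7, 9), (7, 10), (8, 6), (8, 13), (9, 1), (9, 18), (10, 1), (10, 18), (11, 2), (11, 17), (12, 4), (12, 15), (13, 9), (13, 10), (18, 9), (18, 10)}; affine count = 26; |E(F_19)| = 27.

Discriminant check: Δ ∝ 4a³ + 27b² = 4·14³ + 27·1² = 4·2744 + 27·1 ≡ 2 (mod 19). Nonzero ⇒ E is nonsingular.
For each x ∈ F_19, compute rhs = x³ + 14·x + 1 mod 19, then count y ∈ F_19 with y² ≡ rhs.
  x = 0: rhs = 1, matching y values: 1, 18 (2 points).
  x = 1: rhs = 16, matching y values: 4, 15 (2 points).
  x = 2: rhs = 18, matching y values: none (0 points).
  x = 3: rhs = 13, matching y values: none (0 points).
  x = 4: rhs = 7, matching y values: 8, 11 (2 points).
  x = 5: rhs = 6, matching y values: 5, 14 (2 points).
  x = 6: rhs = 16, matching y values: 4, 15 (2 points).
  x = 7: rhs = 5, matching y values: 9, 10 (2 points).
  x = 8: rhs = 17, matching y values: 6, 13 (2 points).
  x = 9: rhs = 1, matching y values: 1, 18 (2 points).
  x = 10: rhs = 1, matching y values: 1, 18 (2 points).
  x = 11: rhs = 4, matching y values: 2, 17 (2 points).
  x = 12: rhs = 16, matching y values: 4, 15 (2 points).
  x = 13: rhs = 5, matching y values: 9, 10 (2 points).
  x = 14: rhs = 15, matching y values: none (0 points).
  x = 15: rhs = 14, matching y values: none (0 points).
  x = 16: rhs = 8, matching y values: none (0 points).
  x = 17: rhs = 3, matching y values: none (0 points).
  x = 18: rhs = 5, matching y values: 9, 10 (2 points).
Total affine count: 26.
Full point count |E(F_19)| = 26 + 1 = 27.
Hasse bound: |27 − (19+1)| = |7| = 7 ≤ 2√19 ≈ 8.7178 ✓.


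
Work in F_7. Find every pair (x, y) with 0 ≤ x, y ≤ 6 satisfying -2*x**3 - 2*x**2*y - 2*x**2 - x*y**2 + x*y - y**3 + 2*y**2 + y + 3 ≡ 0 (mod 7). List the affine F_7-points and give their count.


Affine F_7-points: {(1, 4), (2, 0), (2, 3), (2, 4), (3, 3), (5, 3), (6, 4)}; count = 7.

For each of the 49 pairs (x, y) ∈ F_7², evaluate f(x, y) mod 7. Record the zeros.
  x = 0: [0↦3, 1↦5, 2↦5, 3↦4, 4↦3, 5↦3, 6↦5]  zeros at y ∈ ∅
  x = 1: [0↦6, 1↦6, 2↦2, 3↦2, 4↦0, 5↦4, 6↦1]  zeros at y ∈ {4}
  x = 2: [0↦0, 1↦1, 2↦3, 3↦0, 4↦0, 5↦4, 6↦6]  zeros at y ∈ {0, 3, 4}
  x = 3: [0↦1, 1↦6, 2↦3, 3↦0, 4↦5, 5↦5, 6↦1]  zeros at y ∈ {3}
  x = 4: [0↦4, 1↦2, 2↦4, 3↦4, 4↦3, 5↦2, 6↦2]  zeros at y ∈ ∅
  x = 5: [0↦4, 1↦5, 2↦1, 3↦0, 4↦3, 5↦4, 6↦4]  zeros at y ∈ {3}
  x = 6: [0↦3, 1↦3, 2↦3, 3↦4, 4↦0, 5↦6, 6↦2]  zeros at y ∈ {4}
Collecting zeros: affine points = {(1, 4), (2, 0), (2, 3), (2, 4), (3, 3), (5, 3), (6, 4)}.
Total count |C(F_7)_aff| = 7.


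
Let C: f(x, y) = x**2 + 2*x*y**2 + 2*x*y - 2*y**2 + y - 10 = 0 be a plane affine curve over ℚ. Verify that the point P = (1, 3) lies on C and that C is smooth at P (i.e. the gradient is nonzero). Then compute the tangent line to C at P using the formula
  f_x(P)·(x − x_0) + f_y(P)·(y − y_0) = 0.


Tangent line at P: 26*x + 3*y - 35 = 0.

Step 1: f(1, 3) = 0, so P lies on C.
Step 2: partial derivatives
  f_x(x, y) = 2*x + 2*y**2 + 2*y, f_y(x, y) = 4*x*y + 2*x - 4*y + 1.
  f_x(P) = 26, f_y(P) = 3 (gradient nonzero, so P is smooth).
Step 3: tangent line at P: 26·(x − 1) + 3·(y − 3) = 0.
Expanding: 26*x + 3*y - 35 = 0.


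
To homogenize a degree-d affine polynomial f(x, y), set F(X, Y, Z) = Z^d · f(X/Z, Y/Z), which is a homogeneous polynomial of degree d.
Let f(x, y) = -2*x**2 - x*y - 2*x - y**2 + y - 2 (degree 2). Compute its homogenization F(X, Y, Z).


F(X, Y, Z) = -2*X**2 - X*Y - 2*X*Z - Y**2 + Y*Z - 2*Z**2

deg(f) = 2.
Substitute x = X/Z, y = Y/Z into f, then multiply by Z^2.
  monomial -2·x^2·y^0 ↦ -2·X^2·Y^0·Z^0.
  monomial -1·x^1·y^1 ↦ -1·X^1·Y^1·Z^0.
  monomial -2·x^1·y^0 ↦ -2·X^1·Y^0·Z^1.
  monomial -1·x^0·y^2 ↦ -1·X^0·Y^2·Z^0.
  monomial 1·x^0·y^1 ↦ 1·X^0·Y^1·Z^1.
  monomial -2·x^0·y^0 ↦ -2·X^0·Y^0·Z^2.
Collecting: F(X, Y, Z) = -2*X**2 - X*Y - 2*X*Z - Y**2 + Y*Z - 2*Z**2.


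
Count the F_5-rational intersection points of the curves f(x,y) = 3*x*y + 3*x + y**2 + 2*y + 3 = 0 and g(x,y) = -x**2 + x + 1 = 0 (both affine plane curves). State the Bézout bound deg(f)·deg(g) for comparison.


Common zeros: ∅; count = 0; Bézout bound = 4.

deg(f) = 2, deg(g) = 2, so Bézout bound = 4.
Scan x ∈ F_5. For each x, list the y ∈ F_5 with f(x, y) ≡ 0 and those with g(x, y) ≡ 0 (mod 5); the common zeros in that column are the intersection.
  x = 0: f ≡ 0 at y ∈ ∅; g ≡ 0 at y ∈ ∅; common: ∅.
  x = 1: f ≡ 0 at y ∈ {2, 3}; g ≡ 0 at y ∈ ∅; common: ∅.
  x = 2: f ≡ 0 at y ∈ ∅; g ≡ 0 at y ∈ ∅; common: ∅.
  x = 3: f ≡ 0 at y ∈ ∅; g ≡ 0 at y ∈ {0, 1, 2, 3, 4}; common: ∅.
  x = 4: f ≡ 0 at y ∈ {0, 1}; g ≡ 0 at y ∈ ∅; common: ∅.
Collecting: common zeros = ∅, so the count is 0.
Comparison with the Bézout bound: 0 ≤ 4 = deg(f)·deg(g), as expected for curves with no common component (the affine F_5-count falls short of the bound because intersections may lie at infinity, over extension fields, or carry multiplicity).


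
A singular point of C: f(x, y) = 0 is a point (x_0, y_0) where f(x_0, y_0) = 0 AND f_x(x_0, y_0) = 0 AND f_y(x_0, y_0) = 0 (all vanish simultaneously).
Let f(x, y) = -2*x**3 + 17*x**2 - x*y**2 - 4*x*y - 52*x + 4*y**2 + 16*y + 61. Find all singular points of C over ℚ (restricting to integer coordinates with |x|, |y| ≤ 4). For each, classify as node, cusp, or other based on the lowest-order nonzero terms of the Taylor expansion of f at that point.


Singular points: {(3, -2)}; classification: node.

Compute partial derivatives:
  f_x = -6*x**2 + 34*x - y**2 - 4*y - 52.
  f_y = -2*x*y - 4*x + 8*y + 16.
Scan x_0 ∈ {−4, ..., 4}. For each x_0, f_y(x_0, y) is a polynomial in y; find its integer roots y ∈ {−4, ..., 4}, then test f_x and f at those candidates.
  x = -4: f_y(-4, y) = 16*y + 32; vanishes at y ∈ {-2}. (-4, -2): f_x = -280 ≠ 0.
  x = -3: f_y(-3, y) = 14*y + 28; vanishes at y ∈ {-2}. (-3, -2): f_x = -204 ≠ 0.
  x = -2: f_y(-2, y) = 12*y + 24; vanishes at y ∈ {-2}. (-2, -2): f_x = -140 ≠ 0.
  x = -1: f_y(-1, y) = 10*y + 20; vanishes at y ∈ {-2}. (-1, -2): f_x = -88 ≠ 0.
  x = 0: f_y(0, y) = 8*y + 16; vanishes at y ∈ {-2}. (0, -2): f_x = -48 ≠ 0.
  x = 1: f_y(1, y) = 6*y + 12; vanishes at y ∈ {-2}. (1, -2): f_x = -20 ≠ 0.
  x = 2: f_y(2, y) = 4*y + 8; vanishes at y ∈ {-2}. (2, -2): f_x = -4 ≠ 0.
  x = 3: f_y(3, y) = 2*y + 4; vanishes at y ∈ {-2}. (3, -2): f_x = 0, f = 0 — SINGULAR.
  x = 4: f_y(4, y) = 0; vanishes at y ∈ {-4, -3, -2, -1, 0, 1, 2, 3, 4}. (4, -4): f_x = -12 ≠ 0; (4, -3): f_x = -9 ≠ 0; (4, -2): f_x = -8 ≠ 0; (4, -1): f_x = -9 ≠ 0; (4, 0): f_x = -12 ≠ 0; (4, 1): f_x = -17 ≠ 0; (4, 2): f_x = -24 ≠ 0; (4, 3): f_x = -33 ≠ 0; (4, 4): f_x = -44 ≠ 0.
Only singular point on the grid: (3, -2).
Classify: substitute x = 3 + u, y = -2 + v and expand: f = -2*u**3 - u**2 - u*v**2 + v**2.
No constant or linear terms (consistent with a singular point). Quadratic part: -u**2 + v**2. Cubic part: -2*u**3 - u*v**2.
The quadratic part v**2 - u**2 = (v − u)(v + u) splits into two distinct linear factors, so there are two distinct tangent lines y − -2 = ±(x − 3) — this is a node (ordinary double point).
Classification: node.


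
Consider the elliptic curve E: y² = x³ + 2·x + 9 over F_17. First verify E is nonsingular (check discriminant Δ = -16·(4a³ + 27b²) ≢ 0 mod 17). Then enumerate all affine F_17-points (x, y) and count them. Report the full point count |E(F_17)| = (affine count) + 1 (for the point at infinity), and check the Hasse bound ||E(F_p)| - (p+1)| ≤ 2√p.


Affine points = {(0, 3), (0, 14), (2, 2), (2, 15), (3, 5), (3, 12), (4, 8), (4, 9), (5, 5), (5, 12), (6, 4), (6, 13), (7, 3), (7, 14), (9, 5), (9, 12), (10, 3), (10, 14), (11, 6), (11, 11)}; affine count = 20; |E(F_17)| = 21.

Discriminant check: Δ ∝ 4a³ + 27b² = 4·2³ + 27·9² = 4·8 + 27·81 ≡ 9 (mod 17). Nonzero ⇒ E is nonsingular.
For each x ∈ F_17, compute rhs = x³ + 2·x + 9 mod 17, then count y ∈ F_17 with y² ≡ rhs.
  x = 0: rhs = 9, matching y values: 3, 14 (2 points).
  x = 1: rhs = 12, matching y values: none (0 points).
  x = 2: rhs = 4, matching y values: 2, 15 (2 points).
  x = 3: rhs = 8, matching y values: 5, 12 (2 points).
  x = 4: rhs = 13, matching y values: 8, 9 (2 points).
  x = 5: rhs = 8, matching y values: 5, 12 (2 points).
  x = 6: rhs = 16, matching y values: 4, 13 (2 points).
  x = 7: rhs = 9, matching y values: 3, 14 (2 points).
  x = 8: rhs = 10, matching y values: none (0 points).
  x = 9: rhs = 8, matching y values: 5, 12 (2 points).
  x = 10: rhs = 9, matching y values: 3, 14 (2 points).
  x = 11: rhs = 2, matching y values: 6, 11 (2 points).
  x = 12: rhs = 10, matching y values: none (0 points).
  x = 13: rhs = 5, matching y values: none (0 points).
  x = 14: rhs = 10, matching y values: none (0 points).
  x = 15: rhs = 14, matching y values: none (0 points).
  x = 16: rhs = 6, matching y values: none (0 points).
Total affine count: 20.
Full point count |E(F_17)| = 20 + 1 = 21.
Hasse bound: |21 − (17+1)| = |3| = 3 ≤ 2√17 ≈ 8.2462 ✓.


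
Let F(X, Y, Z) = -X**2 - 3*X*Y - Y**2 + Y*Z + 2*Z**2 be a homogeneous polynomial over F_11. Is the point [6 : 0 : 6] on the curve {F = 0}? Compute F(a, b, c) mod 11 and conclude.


F(6,0,6) ≡ 3 (mod 11); P is NOT on the curve.

Evaluate F(6, 0, 6) term-by-term (mod 11).
  -X**2 ↦ -1·36·1·1 = -36
  -3*X*Y ↦ -3·6·0·1 = 0
  -Y**2 ↦ -1·1·0·1 = 0
  Y*Z ↦ 1·1·0·6 = 0
  2*Z**2 ↦ 2·1·1·36 = 72
Sum: F(6, 0, 6) = (-36) + (0) + (0) + (0) + (72) = 36.
Reducing mod 11: 36 ≡ 3 (mod 11).
Since F(a, b, c) ≡ 3 ≠ 0 (mod 11), P does NOT lie on the curve.


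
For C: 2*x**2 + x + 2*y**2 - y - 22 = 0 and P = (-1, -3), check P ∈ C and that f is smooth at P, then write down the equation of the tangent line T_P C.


Tangent line at P: -3*x - 13*y - 42 = 0.

Step 1: f(-1, -3) = 0, so P lies on C.
Step 2: partial derivatives
  f_x(x, y) = 4*x + 1, f_y(x, y) = 4*y - 1.
  f_x(P) = -3, f_y(P) = -13 (gradient nonzero, so P is smooth).
Step 3: tangent line at P: -3·(x − -1) + -13·(y − -3) = 0.
Expanding: -3*x - 13*y - 42 = 0.


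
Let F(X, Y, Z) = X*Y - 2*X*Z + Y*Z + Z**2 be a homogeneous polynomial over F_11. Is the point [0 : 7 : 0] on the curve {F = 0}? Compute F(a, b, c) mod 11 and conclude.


F(0,7,0) ≡ 0 (mod 11); P is on the curve.

Evaluate F(0, 7, 0) term-by-term (mod 11).
  X*Y ↦ 1·0·7·1 = 0
  -2*X*Z ↦ -2·0·1·0 = 0
  Y*Z ↦ 1·1·7·0 = 0
  Z**2 ↦ 1·1·1·0 = 0
Sum: F(0, 7, 0) = (0) + (0) + (0) + (0) = 0.
Reducing mod 11: 0 ≡ 0 (mod 11).
Since F(a, b, c) ≡ 0 (mod 11), P lies on the curve.


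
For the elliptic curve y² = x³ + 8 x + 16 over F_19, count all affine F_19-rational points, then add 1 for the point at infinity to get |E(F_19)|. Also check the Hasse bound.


Affine points = {(0, 4), (0, 15), (1, 5), (1, 14), (4, 6), (4, 13), (7, 4), (7, 15), (9, 0), (12, 4), (12, 15), (17, 7), (17, 12), (18, 8), (18, 11)}; affine count = 15; |E(F_19)| = 16.

Discriminant check: Δ ∝ 4a³ + 27b² = 4·8³ + 27·16² = 4·512 + 27·256 ≡ 11 (mod 19). Nonzero ⇒ E is nonsingular.
For each x ∈ F_19, compute rhs = x³ + 8·x + 16 mod 19, then count y ∈ F_19 with y² ≡ rhs.
  x = 0: rhs = 16, matching y values: 4, 15 (2 points).
  x = 1: rhs = 6, matching y values: 5, 14 (2 points).
  x = 2: rhs = 2, matching y values: none (0 points).
  x = 3: rhs = 10, matching y values: none (0 points).
  x = 4: rhs = 17, matching y values: 6, 13 (2 points).
  x = 5: rhs = 10, matching y values: none (0 points).
  x = 6: rhs = 14, matching y values: none (0 points).
  x = 7: rhs = 16, matching y values: 4, 15 (2 points).
  x = 8: rhs = 3, matching y values: none (0 points).
  x = 9: rhs = 0, matching y values: 0 (1 points).
  x = 10: rhs = 13, matching y values: none (0 points).
  x = 11: rhs = 10, matching y values: none (0 points).
  x = 12: rhs = 16, matching y values: 4, 15 (2 points).
  x = 13: rhs = 18, matching y values: none (0 points).
  x = 14: rhs = 3, matching y values: none (0 points).
  x = 15: rhs = 15, matching y values: none (0 points).
  x = 16: rhs = 3, matching y values: none (0 points).
  x = 17: rhs = 11, matching y values: 7, 12 (2 points).
  x = 18: rhs = 7, matching y values: 8, 11 (2 points).
Total affine count: 15.
Full point count |E(F_19)| = 15 + 1 = 16.
Hasse bound: |16 − (19+1)| = |-4| = 4 ≤ 2√19 ≈ 8.7178 ✓.


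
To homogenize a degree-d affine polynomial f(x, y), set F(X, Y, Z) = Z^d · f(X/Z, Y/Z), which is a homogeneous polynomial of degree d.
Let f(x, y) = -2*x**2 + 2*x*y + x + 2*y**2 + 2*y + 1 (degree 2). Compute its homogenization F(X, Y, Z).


F(X, Y, Z) = -2*X**2 + 2*X*Y + X*Z + 2*Y**2 + 2*Y*Z + Z**2

deg(f) = 2.
Substitute x = X/Z, y = Y/Z into f, then multiply by Z^2.
  monomial -2·x^2·y^0 ↦ -2·X^2·Y^0·Z^0.
  monomial 2·x^1·y^1 ↦ 2·X^1·Y^1·Z^0.
  monomial 1·x^1·y^0 ↦ 1·X^1·Y^0·Z^1.
  monomial 2·x^0·y^2 ↦ 2·X^0·Y^2·Z^0.
  monomial 2·x^0·y^1 ↦ 2·X^0·Y^1·Z^1.
  monomial 1·x^0·y^0 ↦ 1·X^0·Y^0·Z^2.
Collecting: F(X, Y, Z) = -2*X**2 + 2*X*Y + X*Z + 2*Y**2 + 2*Y*Z + Z**2.


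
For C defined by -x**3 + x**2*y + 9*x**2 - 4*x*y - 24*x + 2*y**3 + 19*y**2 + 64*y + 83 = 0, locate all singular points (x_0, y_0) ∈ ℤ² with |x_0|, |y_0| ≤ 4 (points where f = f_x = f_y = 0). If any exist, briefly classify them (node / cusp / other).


Singular points: {(2, -3)}; classification: cusp.

Compute partial derivatives:
  f_x = -3*x**2 + 2*x*y + 18*x - 4*y - 24.
  f_y = x**2 - 4*x + 6*y**2 + 38*y + 64.
Scan x_0 ∈ {−4, ..., 4}. For each x_0, f_y(x_0, y) is a polynomial in y; find its integer roots y ∈ {−4, ..., 4}, then test f_x and f at those candidates.
  x = -4: f_y(-4, y) = 6*y**2 + 38*y + 96; no integer root y with |y| ≤ 4.
  x = -3: f_y(-3, y) = 6*y**2 + 38*y + 85; no integer root y with |y| ≤ 4.
  x = -2: f_y(-2, y) = 6*y**2 + 38*y + 76; no integer root y with |y| ≤ 4.
  x = -1: f_y(-1, y) = 6*y**2 + 38*y + 69; no integer root y with |y| ≤ 4.
  x = 0: f_y(0, y) = 6*y**2 + 38*y + 64; no integer root y with |y| ≤ 4.
  x = 1: f_y(1, y) = 6*y**2 + 38*y + 61; no integer root y with |y| ≤ 4.
  x = 2: f_y(2, y) = 6*y**2 + 38*y + 60; vanishes at y ∈ {-3}. (2, -3): f_x = 0, f = 0 — SINGULAR.
  x = 3: f_y(3, y) = 6*y**2 + 38*y + 61; no integer root y with |y| ≤ 4.
  x = 4: f_y(4, y) = 6*y**2 + 38*y + 64; no integer root y with |y| ≤ 4.
Only singular point on the grid: (2, -3).
Classify: substitute x = 2 + u, y = -3 + v and expand: f = -u**3 + u**2*v + 2*v**3 + v**2.
No constant or linear terms (consistent with a singular point). Quadratic part: v**2. Cubic part: -u**3 + u**2*v + 2*v**3.
The quadratic part v**2 is a perfect square, so there is a single (double) tangent line v = 0, i.e. y = -3. Restricting the cubic part to that line (v = 0) leaves -u**3 ≠ 0, so f is not divisible by v and the branch is v² ≈ u**3 to lowest order — this is a cusp.
Classification: cusp.


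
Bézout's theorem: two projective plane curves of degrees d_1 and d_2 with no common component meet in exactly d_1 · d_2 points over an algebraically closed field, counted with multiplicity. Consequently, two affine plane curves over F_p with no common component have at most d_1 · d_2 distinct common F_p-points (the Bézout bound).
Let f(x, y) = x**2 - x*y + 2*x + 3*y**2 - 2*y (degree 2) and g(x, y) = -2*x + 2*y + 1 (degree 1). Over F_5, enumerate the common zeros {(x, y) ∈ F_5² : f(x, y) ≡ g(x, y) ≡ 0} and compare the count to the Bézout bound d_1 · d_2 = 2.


Common zeros: {(2, 4), (3, 0)}; count = 2; Bézout bound = 2.

deg(f) = 2, deg(g) = 1, so Bézout bound = 2.
Scan x ∈ F_5. For each x, list the y ∈ F_5 with f(x, y) ≡ 0 and those with g(x, y) ≡ 0 (mod 5); the common zeros in that column are the intersection.
  x = 0: f ≡ 0 at y ∈ {0, 4}; g ≡ 0 at y ∈ {2}; common: ∅.
  x = 1: f ≡ 0 at y ∈ ∅; g ≡ 0 at y ∈ {3}; common: ∅.
  x = 2: f ≡ 0 at y ∈ {4}; g ≡ 0 at y ∈ {4}; common: {4}.
  x = 3: f ≡ 0 at y ∈ {0}; g ≡ 0 at y ∈ {0}; common: {0}.
  x = 4: f ≡ 0 at y ∈ ∅; g ≡ 0 at y ∈ {1}; common: ∅.
Collecting: common zeros = {(2, 4), (3, 0)}, so the count is 2.
Comparison with the Bézout bound: 2 ≤ 2 = deg(f)·deg(g), as expected for curves with no common component (the bound is attained).


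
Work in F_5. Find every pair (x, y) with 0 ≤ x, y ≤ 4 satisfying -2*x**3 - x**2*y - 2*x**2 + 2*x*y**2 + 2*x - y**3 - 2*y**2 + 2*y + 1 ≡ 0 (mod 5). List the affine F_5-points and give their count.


Affine F_5-points: {(0, 1), (1, 3), (2, 1), (3, 0), (4, 1), (4, 4)}; count = 6.

For each of the 25 pairs (x, y) ∈ F_5², evaluate f(x, y) mod 5. Record the zeros.
  x = 0: [0↦1, 1↦0, 2↦4, 3↦2, 4↦3]  zeros at y ∈ {1}
  x = 1: [0↦4, 1↦4, 2↦3, 3↦0, 4↦4]  zeros at y ∈ {3}
  x = 2: [0↦1, 1↦0, 2↦2, 3↦1, 4↦1]  zeros at y ∈ {1}
  x = 3: [0↦0, 1↦1, 2↦4, 3↦3, 4↦2]  zeros at y ∈ {0}
  x = 4: [0↦4, 1↦0, 2↦2, 3↦4, 4↦0]  zeros at y ∈ {1, 4}
Collecting zeros: affine points = {(0, 1), (1, 3), (2, 1), (3, 0), (4, 1), (4, 4)}.
Total count |C(F_5)_aff| = 6.


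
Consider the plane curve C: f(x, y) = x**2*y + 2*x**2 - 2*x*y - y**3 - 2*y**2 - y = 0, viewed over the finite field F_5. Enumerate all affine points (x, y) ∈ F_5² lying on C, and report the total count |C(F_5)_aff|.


Affine F_5-points: {(0, 0), (0, 4), (2, 2), (2, 3), (3, 4), (4, 2)}; count = 6.

For each of the 25 pairs (x, y) ∈ F_5², evaluate f(x, y) mod 5. Record the zeros.
  x = 0: [0↦0, 1↦1, 2↦2, 3↦2, 4↦0]  zeros at y ∈ {0, 4}
  x = 1: [0↦2, 1↦2, 2↦2, 3↦1, 4↦3]  zeros at y ∈ ∅
  x = 2: [0↦3, 1↦4, 2↦0, 3↦0, 4↦3]  zeros at y ∈ {2, 3}
  x = 3: [0↦3, 1↦2, 2↦1, 3↦4, 4↦0]  zeros at y ∈ {4}
  x = 4: [0↦2, 1↦1, 2↦0, 3↦3, 4↦4]  zeros at y ∈ {2}
Collecting zeros: affine points = {(0, 0), (0, 4), (2, 2), (2, 3), (3, 4), (4, 2)}.
Total count |C(F_5)_aff| = 6.
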